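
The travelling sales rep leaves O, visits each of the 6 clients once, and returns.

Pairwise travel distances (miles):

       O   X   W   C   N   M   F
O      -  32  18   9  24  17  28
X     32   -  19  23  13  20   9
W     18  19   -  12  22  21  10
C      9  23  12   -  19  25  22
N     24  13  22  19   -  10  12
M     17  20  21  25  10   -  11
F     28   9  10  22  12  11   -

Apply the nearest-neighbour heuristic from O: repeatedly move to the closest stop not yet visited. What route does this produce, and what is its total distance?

At O the remaining stops are C 9, M 17, W 18, N 24, F 28, X 32; go to C.
At C the remaining stops are W 12, N 19, F 22, X 23, M 25; go to W.
At W the remaining stops are F 10, X 19, M 21, N 22; go to F.
At F the remaining stops are X 9, M 11, N 12; go to X.
At X the remaining stops are N 13, M 20; go to N.
At N the remaining stops are M 10; go to M.
Return M→O: 17.
Total = 9 + 12 + 10 + 9 + 13 + 10 + 17 = 80.

Nearest-neighbour total = 80 miles; route O → C → W → F → X → N → M → O.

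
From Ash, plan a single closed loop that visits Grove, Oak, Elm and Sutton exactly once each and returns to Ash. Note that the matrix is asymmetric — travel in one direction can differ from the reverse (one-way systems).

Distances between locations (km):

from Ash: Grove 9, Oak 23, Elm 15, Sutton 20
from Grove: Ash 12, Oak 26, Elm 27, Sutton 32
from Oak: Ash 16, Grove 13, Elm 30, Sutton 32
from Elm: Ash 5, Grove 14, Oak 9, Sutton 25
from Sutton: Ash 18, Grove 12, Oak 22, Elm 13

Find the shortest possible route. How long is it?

67 km — the shortest possible round trip.

Ash→Grove→Oak→Elm→Sutton→Ash: 9+26+30+25+18 = 108
Ash→Grove→Oak→Sutton→Elm→Ash: 9+26+32+13+5 = 85
Ash→Grove→Elm→Oak→Sutton→Ash: 9+27+9+32+18 = 95
Ash→Grove→Elm→Sutton→Oak→Ash: 9+27+25+22+16 = 99
Ash→Grove→Sutton→Oak→Elm→Ash: 9+32+22+30+5 = 98
Ash→Grove→Sutton→Elm→Oak→Ash: 9+32+13+9+16 = 79
Ash→Oak→Grove→Elm→Sutton→Ash: 23+13+27+25+18 = 106
Ash→Oak→Grove→Sutton→Elm→Ash: 23+13+32+13+5 = 86
Ash→Oak→Elm→Grove→Sutton→Ash: 23+30+14+32+18 = 117
Ash→Oak→Elm→Sutton→Grove→Ash: 23+30+25+12+12 = 102
Ash→Oak→Sutton→Grove→Elm→Ash: 23+32+12+27+5 = 99
Ash→Oak→Sutton→Elm→Grove→Ash: 23+32+13+14+12 = 94
Ash→Elm→Grove→Oak→Sutton→Ash: 15+14+26+32+18 = 105
Ash→Elm→Grove→Sutton→Oak→Ash: 15+14+32+22+16 = 99
… (10 more)
Ash→Sutton→Elm→Oak→Grove→Ash: 20+13+9+13+12 = 67  ← best
The minimum is 67.
One optimal route: Ash → Sutton → Elm → Oak → Grove → Ash.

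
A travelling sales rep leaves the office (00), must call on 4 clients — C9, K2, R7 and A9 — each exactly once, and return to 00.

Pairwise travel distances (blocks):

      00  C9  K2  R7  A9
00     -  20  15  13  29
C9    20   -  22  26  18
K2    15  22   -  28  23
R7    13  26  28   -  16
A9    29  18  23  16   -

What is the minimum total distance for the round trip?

Minimum total distance: 84 blocks.

There are 12 distinct closed tours to check (reversals are equivalent).
00 → C9 → K2 → R7 → A9 → 00: 20+22+28+16+29 = 115
00 → C9 → K2 → A9 → R7 → 00: 20+22+23+16+13 = 94
00 → C9 → R7 → K2 → A9 → 00: 20+26+28+23+29 = 126
00 → C9 → R7 → A9 → K2 → 00: 20+26+16+23+15 = 100
00 → C9 → A9 → K2 → R7 → 00: 20+18+23+28+13 = 102
00 → C9 → A9 → R7 → K2 → 00: 20+18+16+28+15 = 97
00 → K2 → C9 → R7 → A9 → 00: 15+22+26+16+29 = 108
00 → K2 → C9 → A9 → R7 → 00: 15+22+18+16+13 = 84
00 → K2 → R7 → C9 → A9 → 00: 15+28+26+18+29 = 116
00 → K2 → A9 → C9 → R7 → 00: 15+23+18+26+13 = 95
00 → R7 → C9 → K2 → A9 → 00: 13+26+22+23+29 = 113
00 → R7 → K2 → C9 → A9 → 00: 13+28+22+18+29 = 110
The minimum is 84.
One optimal route: 00 → K2 → C9 → A9 → R7 → 00 (or its reverse).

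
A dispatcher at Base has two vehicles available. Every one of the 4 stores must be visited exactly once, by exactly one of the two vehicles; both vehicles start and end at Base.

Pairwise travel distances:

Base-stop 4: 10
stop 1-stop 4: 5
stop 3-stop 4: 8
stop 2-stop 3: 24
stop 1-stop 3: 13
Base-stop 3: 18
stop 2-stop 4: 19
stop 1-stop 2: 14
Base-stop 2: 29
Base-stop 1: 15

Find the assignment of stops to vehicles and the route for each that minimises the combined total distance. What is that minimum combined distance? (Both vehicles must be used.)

There are 2^3 − 1 = 7 ways to divide the 4 stops into two non-empty groups. For each, the best each vehicle can do is its own shortest tour through its group:
  {stop 1} + {stop 2, stop 3, stop 4}: 30 + 71 = 101
  {stop 2} + {stop 1, stop 3, stop 4}: 58 + 46 = 104
  {stop 1, stop 2} + {stop 3, stop 4}: 58 + 36 = 94
  {stop 3} + {stop 1, stop 2, stop 4}: 36 + 58 = 94
  {stop 1, stop 3} + {stop 2, stop 4}: 46 + 58 = 104
  {stop 2, stop 3} + {stop 1, stop 4}: 71 + 30 = 101
  … (7 splits in total)
  {stop 1, stop 2, stop 3} + {stop 4}: 71 + 20 = 91  ← best
Best: vehicle 1 Base → stop 1 → stop 2 → stop 3 → Base = 71; vehicle 2 Base → stop 4 → Base = 20; combined 91.

Minimum combined distance: 91.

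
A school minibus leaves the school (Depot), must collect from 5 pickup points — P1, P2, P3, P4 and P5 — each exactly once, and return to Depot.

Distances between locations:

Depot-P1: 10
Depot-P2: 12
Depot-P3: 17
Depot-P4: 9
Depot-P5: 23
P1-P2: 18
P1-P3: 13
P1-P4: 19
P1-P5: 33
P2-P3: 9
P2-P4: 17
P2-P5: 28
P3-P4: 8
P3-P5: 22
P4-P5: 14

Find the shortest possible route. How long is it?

Shortest round trip = 82.

Depot - P1 - P2 - P3 - P4 - P5 - Depot: 10+18+9+8+14+23 = 82
Depot - P1 - P2 - P3 - P5 - P4 - Depot: 10+18+9+22+14+9 = 82
Depot - P1 - P2 - P4 - P3 - P5 - Depot: 10+18+17+8+22+23 = 98
Depot - P1 - P2 - P4 - P5 - P3 - Depot: 10+18+17+14+22+17 = 98
Depot - P1 - P2 - P5 - P3 - P4 - Depot: 10+18+28+22+8+9 = 95
Depot - P1 - P2 - P5 - P4 - P3 - Depot: 10+18+28+14+8+17 = 95
Depot - P1 - P3 - P2 - P4 - P5 - Depot: 10+13+9+17+14+23 = 86
Depot - P1 - P3 - P2 - P5 - P4 - Depot: 10+13+9+28+14+9 = 83
Depot - P1 - P3 - P4 - P2 - P5 - Depot: 10+13+8+17+28+23 = 99
Depot - P1 - P3 - P4 - P5 - P2 - Depot: 10+13+8+14+28+12 = 85
Depot - P1 - P3 - P5 - P2 - P4 - Depot: 10+13+22+28+17+9 = 99
Depot - P1 - P3 - P5 - P4 - P2 - Depot: 10+13+22+14+17+12 = 88
Depot - P1 - P4 - P2 - P3 - P5 - Depot: 10+19+17+9+22+23 = 100
Depot - P1 - P4 - P2 - P5 - P3 - Depot: 10+19+17+28+22+17 = 113
… (46 more)
The minimum is 82.
One optimal route: Depot → P1 → P2 → P3 → P4 → P5 → Depot (or its reverse).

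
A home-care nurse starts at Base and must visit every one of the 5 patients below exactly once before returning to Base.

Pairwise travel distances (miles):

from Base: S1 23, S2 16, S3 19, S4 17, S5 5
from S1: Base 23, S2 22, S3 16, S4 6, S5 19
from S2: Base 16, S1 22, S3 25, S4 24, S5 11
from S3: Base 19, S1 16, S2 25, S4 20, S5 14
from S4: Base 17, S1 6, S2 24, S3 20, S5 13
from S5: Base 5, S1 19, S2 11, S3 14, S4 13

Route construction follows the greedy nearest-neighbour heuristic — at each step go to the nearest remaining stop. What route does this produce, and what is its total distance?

At Base the remaining stops are S5 5, S2 16, S4 17, S3 19, S1 23; go to S5.
At S5 the remaining stops are S2 11, S4 13, S3 14, S1 19; go to S2.
At S2 the remaining stops are S1 22, S4 24, S3 25; go to S1.
At S1 the remaining stops are S4 6, S3 16; go to S4.
At S4 the remaining stops are S3 20; go to S3.
Return S3→Base: 19.
Total = 5 + 11 + 22 + 6 + 20 + 19 = 83.

83 miles along Base → S5 → S2 → S1 → S4 → S3 → Base.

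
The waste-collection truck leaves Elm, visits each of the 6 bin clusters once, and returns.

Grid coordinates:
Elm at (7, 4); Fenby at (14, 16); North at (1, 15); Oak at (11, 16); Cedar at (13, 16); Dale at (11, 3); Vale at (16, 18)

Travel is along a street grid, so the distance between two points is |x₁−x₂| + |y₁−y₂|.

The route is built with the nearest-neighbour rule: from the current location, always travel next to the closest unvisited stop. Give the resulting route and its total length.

60 along Elm → Dale → Oak → Cedar → Fenby → Vale → North → Elm.

At Elm the remaining stops are Dale 5, Oak 16, North 17, Cedar 18, Fenby 19, Vale 23; go to Dale.
At Dale the remaining stops are Oak 13, Cedar 15, Fenby 16, Vale 20, North 22; go to Oak.
At Oak the remaining stops are Cedar 2, Fenby 3, Vale 7, North 11; go to Cedar.
At Cedar the remaining stops are Fenby 1, Vale 5, North 13; go to Fenby.
At Fenby the remaining stops are Vale 4, North 14; go to Vale.
At Vale the remaining stops are North 18; go to North.
Return North→Elm: 17.
Total = 5 + 13 + 2 + 1 + 4 + 18 + 17 = 60.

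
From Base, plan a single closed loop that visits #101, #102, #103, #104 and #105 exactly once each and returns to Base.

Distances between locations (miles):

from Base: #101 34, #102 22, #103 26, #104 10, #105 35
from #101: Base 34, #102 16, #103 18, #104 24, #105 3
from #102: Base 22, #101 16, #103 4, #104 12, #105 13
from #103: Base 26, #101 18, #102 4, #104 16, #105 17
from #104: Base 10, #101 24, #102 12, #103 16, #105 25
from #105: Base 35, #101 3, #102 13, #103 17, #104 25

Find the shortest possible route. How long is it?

Minimum total distance: 80 miles.

With 5 stops there are 5!/2 = 60 distinct round trips (a route and its reverse cost the same).
Base→#101→#102→#103→#104→#105→Base: 34+16+4+16+25+35 = 130
Base→#101→#102→#103→#105→#104→Base: 34+16+4+17+25+10 = 106
Base→#101→#102→#104→#103→#105→Base: 34+16+12+16+17+35 = 130
Base→#101→#102→#104→#105→#103→Base: 34+16+12+25+17+26 = 130
Base→#101→#102→#105→#103→#104→Base: 34+16+13+17+16+10 = 106
Base→#101→#102→#105→#104→#103→Base: 34+16+13+25+16+26 = 130
Base→#101→#103→#102→#104→#105→Base: 34+18+4+12+25+35 = 128
Base→#101→#103→#102→#105→#104→Base: 34+18+4+13+25+10 = 104
Base→#101→#103→#104→#102→#105→Base: 34+18+16+12+13+35 = 128
Base→#101→#103→#104→#105→#102→Base: 34+18+16+25+13+22 = 128
Base→#101→#103→#105→#102→#104→Base: 34+18+17+13+12+10 = 104
Base→#101→#103→#105→#104→#102→Base: 34+18+17+25+12+22 = 128
Base→#101→#104→#102→#103→#105→Base: 34+24+12+4+17+35 = 126
Base→#101→#104→#102→#105→#103→Base: 34+24+12+13+17+26 = 126
… (46 more)
Base→#101→#105→#102→#103→#104→Base: 34+3+13+4+16+10 = 80  ← best
The minimum is 80.
One optimal route: Base → #101 → #105 → #102 → #103 → #104 → Base (or its reverse).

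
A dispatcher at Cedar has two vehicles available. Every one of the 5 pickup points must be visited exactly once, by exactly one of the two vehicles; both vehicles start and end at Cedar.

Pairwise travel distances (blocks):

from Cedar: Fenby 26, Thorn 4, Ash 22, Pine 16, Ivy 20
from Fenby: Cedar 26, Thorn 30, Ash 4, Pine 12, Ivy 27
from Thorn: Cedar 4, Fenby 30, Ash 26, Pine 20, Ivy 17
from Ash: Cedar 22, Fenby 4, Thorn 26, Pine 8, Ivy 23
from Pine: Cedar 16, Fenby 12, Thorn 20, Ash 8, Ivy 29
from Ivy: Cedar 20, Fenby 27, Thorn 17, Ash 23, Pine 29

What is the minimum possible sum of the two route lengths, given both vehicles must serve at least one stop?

Minimum combined distance: 83 blocks.

Try each way of splitting the stops between the two vehicles (each non-empty) and, for each split, find the best tour for each vehicle:
  {Fenby} + {Thorn, Ash, Pine, Ivy}: 52 + 68 = 120
  {Thorn} + {Fenby, Ash, Pine, Ivy}: 8 + 75 = 83
  {Fenby, Thorn} + {Ash, Pine, Ivy}: 60 + 67 = 127
  {Ash} + {Fenby, Thorn, Pine, Ivy}: 44 + 76 = 120
  {Fenby, Ash} + {Thorn, Pine, Ivy}: 52 + 66 = 118
  {Thorn, Ash} + {Fenby, Pine, Ivy}: 52 + 75 = 127
  … (15 splits in total)
Best: vehicle 1 Cedar → Thorn → Cedar = 8; vehicle 2 Cedar → Pine → Fenby → Ash → Ivy → Cedar = 75; combined 83.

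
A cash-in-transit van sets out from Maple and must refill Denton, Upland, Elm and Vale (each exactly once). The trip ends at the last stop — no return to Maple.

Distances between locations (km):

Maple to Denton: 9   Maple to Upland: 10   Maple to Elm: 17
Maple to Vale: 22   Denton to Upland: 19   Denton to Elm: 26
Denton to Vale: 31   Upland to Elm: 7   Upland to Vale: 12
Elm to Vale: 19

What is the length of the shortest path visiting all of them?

Minimum one-way distance = 54 km.

There are 4! = 24 possible orderings.
Maple→Denton→Upland→Elm→Vale: 9+19+7+19 = 54
Maple→Denton→Upland→Vale→Elm: 9+19+12+19 = 59
Maple→Denton→Elm→Upland→Vale: 9+26+7+12 = 54
Maple→Denton→Elm→Vale→Upland: 9+26+19+12 = 66
Maple→Denton→Vale→Upland→Elm: 9+31+12+7 = 59
Maple→Denton→Vale→Elm→Upland: 9+31+19+7 = 66
Maple→Upland→Denton→Elm→Vale: 10+19+26+19 = 74
Maple→Upland→Denton→Vale→Elm: 10+19+31+19 = 79
Maple→Upland→Elm→Denton→Vale: 10+7+26+31 = 74
Maple→Upland→Elm→Vale→Denton: 10+7+19+31 = 67
Maple→Upland→Vale→Denton→Elm: 10+12+31+26 = 79
Maple→Upland→Vale→Elm→Denton: 10+12+19+26 = 67
Maple→Elm→Denton→Upland→Vale: 17+26+19+12 = 74
Maple→Elm→Denton→Vale→Upland: 17+26+31+12 = 86
… (10 more)
The minimum is 54.
One shortest path: Maple → Denton → Upland → Elm → Vale.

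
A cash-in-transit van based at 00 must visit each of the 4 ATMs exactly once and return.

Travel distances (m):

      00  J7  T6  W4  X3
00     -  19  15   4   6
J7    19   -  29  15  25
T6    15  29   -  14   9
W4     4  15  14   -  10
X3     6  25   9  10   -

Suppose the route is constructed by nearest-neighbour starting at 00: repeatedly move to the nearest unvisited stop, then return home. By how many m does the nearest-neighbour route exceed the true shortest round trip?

8 m longer than the optimal tour.

From 00: W4=4, X3=6, T6=15, J7=19 → choose W4 (4).
From W4: X3=10, T6=14, J7=15 → choose X3 (10).
From X3: T6=9, J7=25 → choose T6 (9).
From T6: J7=29 → choose J7 (29).
NN route 00 → W4 → X3 → T6 → J7 → 00 costs 71.
Optimal: 00 → J7 → W4 → T6 → X3 → 00 costs 63 (by enumerating all 12 distinct tours).
Excess = 71 − 63 = 8.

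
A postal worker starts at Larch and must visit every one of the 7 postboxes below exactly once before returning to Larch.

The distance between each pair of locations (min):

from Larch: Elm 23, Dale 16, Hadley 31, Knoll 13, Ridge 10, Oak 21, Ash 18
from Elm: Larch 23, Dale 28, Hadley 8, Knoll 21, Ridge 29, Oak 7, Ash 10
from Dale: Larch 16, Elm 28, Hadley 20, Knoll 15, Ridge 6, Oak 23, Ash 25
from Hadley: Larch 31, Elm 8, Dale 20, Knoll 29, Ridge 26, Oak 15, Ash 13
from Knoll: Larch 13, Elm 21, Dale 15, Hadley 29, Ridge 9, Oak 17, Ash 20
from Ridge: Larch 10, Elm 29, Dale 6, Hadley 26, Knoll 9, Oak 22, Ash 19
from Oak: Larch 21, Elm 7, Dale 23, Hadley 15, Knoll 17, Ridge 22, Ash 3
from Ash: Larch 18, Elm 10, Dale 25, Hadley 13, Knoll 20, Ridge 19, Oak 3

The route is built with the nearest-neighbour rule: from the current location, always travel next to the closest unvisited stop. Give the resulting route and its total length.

Total distance 100 min via the nearest-neighbour route Larch → Ridge → Dale → Knoll → Oak → Ash → Elm → Hadley → Larch.

At Larch the remaining stops are Ridge 10, Knoll 13, Dale 16, Ash 18, Oak 21, Elm 23, Hadley 31; go to Ridge.
At Ridge the remaining stops are Dale 6, Knoll 9, Ash 19, Oak 22, Hadley 26, Elm 29; go to Dale.
At Dale the remaining stops are Knoll 15, Hadley 20, Oak 23, Ash 25, Elm 28; go to Knoll.
At Knoll the remaining stops are Oak 17, Ash 20, Elm 21, Hadley 29; go to Oak.
At Oak the remaining stops are Ash 3, Elm 7, Hadley 15; go to Ash.
At Ash the remaining stops are Elm 10, Hadley 13; go to Elm.
At Elm the remaining stops are Hadley 8; go to Hadley.
Return Hadley→Larch: 31.
Total = 10 + 6 + 15 + 17 + 3 + 10 + 8 + 31 = 100.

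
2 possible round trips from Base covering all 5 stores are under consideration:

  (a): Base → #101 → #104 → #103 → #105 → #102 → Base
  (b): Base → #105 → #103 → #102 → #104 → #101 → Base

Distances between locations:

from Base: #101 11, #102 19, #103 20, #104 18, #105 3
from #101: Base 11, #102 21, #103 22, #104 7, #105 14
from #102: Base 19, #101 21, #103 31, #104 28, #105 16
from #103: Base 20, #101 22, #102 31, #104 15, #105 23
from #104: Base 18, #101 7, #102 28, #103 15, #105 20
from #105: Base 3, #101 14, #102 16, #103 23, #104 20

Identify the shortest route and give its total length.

(a): 11 + 7 + 15 + 23 + 16 + 19 = 91
(b): 3 + 23 + 31 + 28 + 7 + 11 = 103

91 — (a) is the shortest.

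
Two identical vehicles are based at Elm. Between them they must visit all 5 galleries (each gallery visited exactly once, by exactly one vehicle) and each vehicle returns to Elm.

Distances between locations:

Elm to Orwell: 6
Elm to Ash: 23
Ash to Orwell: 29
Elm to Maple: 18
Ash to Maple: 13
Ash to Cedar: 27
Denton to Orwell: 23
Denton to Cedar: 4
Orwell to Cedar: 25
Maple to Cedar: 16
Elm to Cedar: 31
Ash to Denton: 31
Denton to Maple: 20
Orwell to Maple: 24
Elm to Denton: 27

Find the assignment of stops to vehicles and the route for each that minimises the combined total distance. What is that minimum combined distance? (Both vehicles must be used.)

Minimum combined distance: 95.

Try each way of splitting the stops between the two vehicles (each non-empty) and, for each split, find the best tour for each vehicle:
  {Ash} + {Denton, Orwell, Maple, Cedar}: 46 + 67 = 113
  {Denton} + {Ash, Orwell, Maple, Cedar}: 54 + 83 = 137
  {Ash, Denton} + {Orwell, Maple, Cedar}: 81 + 65 = 146
  {Orwell} + {Ash, Denton, Maple, Cedar}: 12 + 83 = 95
  {Ash, Orwell} + {Denton, Maple, Cedar}: 58 + 65 = 123
  {Denton, Orwell} + {Ash, Maple, Cedar}: 56 + 83 = 139
  … (15 splits in total)
Best: vehicle 1 Elm → Orwell → Elm = 12; vehicle 2 Elm → Ash → Maple → Cedar → Denton → Elm = 83; combined 95.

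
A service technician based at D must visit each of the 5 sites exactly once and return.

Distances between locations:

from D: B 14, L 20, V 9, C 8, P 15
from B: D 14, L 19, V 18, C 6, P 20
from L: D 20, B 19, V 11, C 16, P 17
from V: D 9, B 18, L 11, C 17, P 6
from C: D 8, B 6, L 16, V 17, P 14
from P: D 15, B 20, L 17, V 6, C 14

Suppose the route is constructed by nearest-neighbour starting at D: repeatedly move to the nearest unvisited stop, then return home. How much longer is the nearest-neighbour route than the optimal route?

Excess over optimum: 10.

From D: C=8, V=9, B=14, P=15, L=20 → choose C (8).
From C: B=6, P=14, L=16, V=17 → choose B (6).
From B: V=18, L=19, P=20 → choose V (18).
From V: P=6, L=11 → choose P (6).
From P: L=17 → choose L (17).
NN route D → C → B → V → P → L → D costs 75.
Optimal: D → V → P → L → B → C → D costs 65 (by enumerating all 60 distinct tours).
Excess = 75 − 65 = 10.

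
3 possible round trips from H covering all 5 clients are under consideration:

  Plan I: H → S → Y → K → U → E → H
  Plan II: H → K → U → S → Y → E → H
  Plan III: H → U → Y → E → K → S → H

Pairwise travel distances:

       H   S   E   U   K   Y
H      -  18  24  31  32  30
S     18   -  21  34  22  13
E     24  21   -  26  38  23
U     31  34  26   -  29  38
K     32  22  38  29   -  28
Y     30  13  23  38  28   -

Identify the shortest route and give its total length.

Plan I: 18 + 13 + 28 + 29 + 26 + 24 = 138
Plan II: 32 + 29 + 34 + 13 + 23 + 24 = 155
Plan III: 31 + 38 + 23 + 38 + 22 + 18 = 170

138 — Plan I is the shortest.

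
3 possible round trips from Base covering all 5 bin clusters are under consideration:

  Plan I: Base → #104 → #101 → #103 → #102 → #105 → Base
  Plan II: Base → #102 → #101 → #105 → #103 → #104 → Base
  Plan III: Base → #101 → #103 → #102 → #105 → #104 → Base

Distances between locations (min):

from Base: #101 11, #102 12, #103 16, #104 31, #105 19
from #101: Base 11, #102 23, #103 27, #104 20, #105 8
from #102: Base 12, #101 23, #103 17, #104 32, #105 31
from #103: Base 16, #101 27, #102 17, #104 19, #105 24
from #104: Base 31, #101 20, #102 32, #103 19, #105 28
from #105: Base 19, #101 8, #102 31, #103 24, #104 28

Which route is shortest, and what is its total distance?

Plan I: 31 + 20 + 27 + 17 + 31 + 19 = 145
Plan II: 12 + 23 + 8 + 24 + 19 + 31 = 117
Plan III: 11 + 27 + 17 + 31 + 28 + 31 = 145

117 min — Plan II is the shortest.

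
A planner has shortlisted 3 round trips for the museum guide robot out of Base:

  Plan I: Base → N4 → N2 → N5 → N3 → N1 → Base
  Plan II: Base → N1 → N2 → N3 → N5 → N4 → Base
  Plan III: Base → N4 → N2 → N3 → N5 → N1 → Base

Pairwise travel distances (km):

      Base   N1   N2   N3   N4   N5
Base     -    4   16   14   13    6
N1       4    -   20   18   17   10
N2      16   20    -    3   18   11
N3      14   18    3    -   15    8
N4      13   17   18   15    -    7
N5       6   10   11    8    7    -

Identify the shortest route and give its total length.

Shortest is Plan II, total 55 km.

Plan I: 13 + 18 + 11 + 8 + 18 + 4 = 72
Plan II: 4 + 20 + 3 + 8 + 7 + 13 = 55
Plan III: 13 + 18 + 3 + 8 + 10 + 4 = 56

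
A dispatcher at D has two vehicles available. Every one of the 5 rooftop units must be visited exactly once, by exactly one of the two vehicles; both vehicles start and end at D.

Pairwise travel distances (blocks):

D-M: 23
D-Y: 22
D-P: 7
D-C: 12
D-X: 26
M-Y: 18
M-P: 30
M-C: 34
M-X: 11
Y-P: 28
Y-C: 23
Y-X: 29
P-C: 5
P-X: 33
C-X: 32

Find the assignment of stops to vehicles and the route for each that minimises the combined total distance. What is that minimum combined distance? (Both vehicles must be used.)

Minimum combined distance: 101 blocks.

Try each way of splitting the stops between the two vehicles (each non-empty) and, for each split, find the best tour for each vehicle:
  {M} + {Y, P, C, X}: 46 + 90 = 136
  {Y} + {M, P, C, X}: 44 + 78 = 122
  {M, Y} + {P, C, X}: 63 + 70 = 133
  {P} + {M, Y, C, X}: 14 + 90 = 104
  {M, P} + {Y, C, X}: 60 + 90 = 150
  {Y, P} + {M, C, X}: 57 + 78 = 135
  … (15 splits in total)
  {P, C} + {M, Y, X}: 24 + 77 = 101  ← best
Best: vehicle 1 D → P → C → D = 24; vehicle 2 D → Y → M → X → D = 77; combined 101.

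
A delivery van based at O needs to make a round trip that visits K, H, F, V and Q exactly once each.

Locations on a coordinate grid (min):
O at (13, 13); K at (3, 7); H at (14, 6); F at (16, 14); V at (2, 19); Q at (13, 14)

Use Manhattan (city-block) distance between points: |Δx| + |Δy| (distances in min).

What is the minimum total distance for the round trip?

Minimum total distance: 56 min.

O → K → H → F → V → Q → O: 16+12+10+19+16+1 = 74
O → K → H → F → Q → V → O: 16+12+10+3+16+17 = 74
O → K → H → V → F → Q → O: 16+12+25+19+3+1 = 76
O → K → H → V → Q → F → O: 16+12+25+16+3+4 = 76
O → K → H → Q → F → V → O: 16+12+9+3+19+17 = 76
O → K → H → Q → V → F → O: 16+12+9+16+19+4 = 76
O → K → F → H → V → Q → O: 16+20+10+25+16+1 = 88
O → K → F → H → Q → V → O: 16+20+10+9+16+17 = 88
O → K → F → V → H → Q → O: 16+20+19+25+9+1 = 90
O → K → F → V → Q → H → O: 16+20+19+16+9+8 = 88
O → K → F → Q → H → V → O: 16+20+3+9+25+17 = 90
O → K → F → Q → V → H → O: 16+20+3+16+25+8 = 88
O → K → V → H → F → Q → O: 16+13+25+10+3+1 = 68
O → K → V → H → Q → F → O: 16+13+25+9+3+4 = 70
… (46 more)
O → H → K → V → F → Q → O: 8+12+13+19+3+1 = 56  ← best
The minimum is 56.
One optimal route: O → H → K → V → F → Q → O (or its reverse).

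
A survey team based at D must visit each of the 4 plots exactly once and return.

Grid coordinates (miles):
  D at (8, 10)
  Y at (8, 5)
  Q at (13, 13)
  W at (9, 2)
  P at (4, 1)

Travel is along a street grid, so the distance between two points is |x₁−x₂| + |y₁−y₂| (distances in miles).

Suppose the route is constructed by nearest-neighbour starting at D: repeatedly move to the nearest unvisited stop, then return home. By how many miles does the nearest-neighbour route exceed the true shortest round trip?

From D: Y=5, Q=8, W=9, P=13 → choose Y (5).
From Y: W=4, P=8, Q=13 → choose W (4).
From W: P=6, Q=15 → choose P (6).
From P: Q=21 → choose Q (21).
NN route D → Y → W → P → Q → D costs 44.
Optimal: D → Y → P → W → Q → D costs 42 (by enumerating all 12 distinct tours).
Excess = 44 − 42 = 2.

2 miles longer than the optimal tour.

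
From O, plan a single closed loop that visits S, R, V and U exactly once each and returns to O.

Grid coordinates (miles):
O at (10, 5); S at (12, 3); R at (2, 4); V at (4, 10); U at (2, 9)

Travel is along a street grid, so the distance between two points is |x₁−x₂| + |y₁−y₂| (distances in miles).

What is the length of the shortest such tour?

Minimum total distance: 34 miles.

O→S→R→V→U→O: 4+11+8+3+12 = 38
O→S→R→U→V→O: 4+11+5+3+11 = 34
O→S→V→R→U→O: 4+15+8+5+12 = 44
O→S→V→U→R→O: 4+15+3+5+9 = 36
O→S→U→R→V→O: 4+16+5+8+11 = 44
O→S→U→V→R→O: 4+16+3+8+9 = 40
O→R→S→V→U→O: 9+11+15+3+12 = 50
O→R→S→U→V→O: 9+11+16+3+11 = 50
O→R→V→S→U→O: 9+8+15+16+12 = 60
O→R→U→S→V→O: 9+5+16+15+11 = 56
O→V→S→R→U→O: 11+15+11+5+12 = 54
O→V→R→S→U→O: 11+8+11+16+12 = 58
The minimum is 34.
One optimal route: O → S → R → U → V → O (or its reverse).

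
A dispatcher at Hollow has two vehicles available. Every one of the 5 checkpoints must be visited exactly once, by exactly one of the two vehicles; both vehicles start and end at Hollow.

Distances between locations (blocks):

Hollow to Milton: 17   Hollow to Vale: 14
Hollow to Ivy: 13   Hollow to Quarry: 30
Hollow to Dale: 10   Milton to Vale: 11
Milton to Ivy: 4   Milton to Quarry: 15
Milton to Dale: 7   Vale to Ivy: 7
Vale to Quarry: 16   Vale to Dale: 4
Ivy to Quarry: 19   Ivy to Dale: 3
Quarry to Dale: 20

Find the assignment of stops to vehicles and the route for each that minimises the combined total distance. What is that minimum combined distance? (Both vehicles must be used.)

82 blocks — the smallest possible combined total.

There are 2^4 − 1 = 15 ways to divide the 5 stops into two non-empty groups. For each, the best each vehicle can do is its own shortest tour through its group:
  {Milton} + {Vale, Ivy, Quarry, Dale}: 34 + 62 = 96
  {Vale} + {Milton, Ivy, Quarry, Dale}: 28 + 62 = 90
  {Milton, Vale} + {Ivy, Quarry, Dale}: 42 + 62 = 104
  {Ivy} + {Milton, Vale, Quarry, Dale}: 26 + 62 = 88
  {Milton, Ivy} + {Vale, Quarry, Dale}: 34 + 60 = 94
  {Vale, Ivy} + {Milton, Quarry, Dale}: 34 + 62 = 96
  … (15 splits in total)
  {Milton, Vale, Ivy, Quarry} + {Dale}: 62 + 20 = 82  ← best
Best: vehicle 1 Hollow → Vale → Quarry → Milton → Ivy → Hollow = 62; vehicle 2 Hollow → Dale → Hollow = 20; combined 82.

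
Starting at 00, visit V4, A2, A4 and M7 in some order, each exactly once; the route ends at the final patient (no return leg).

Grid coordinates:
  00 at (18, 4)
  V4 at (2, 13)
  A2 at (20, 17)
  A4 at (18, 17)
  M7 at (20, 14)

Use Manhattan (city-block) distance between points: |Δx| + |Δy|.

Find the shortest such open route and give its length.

There are 4! = 24 possible orderings.
00 → V4 → A2 → A4 → M7: 25+22+2+5 = 54
00 → V4 → A2 → M7 → A4: 25+22+3+5 = 55
00 → V4 → A4 → A2 → M7: 25+20+2+3 = 50
00 → V4 → A4 → M7 → A2: 25+20+5+3 = 53
00 → V4 → M7 → A2 → A4: 25+19+3+2 = 49
00 → V4 → M7 → A4 → A2: 25+19+5+2 = 51
00 → A2 → V4 → A4 → M7: 15+22+20+5 = 62
00 → A2 → V4 → M7 → A4: 15+22+19+5 = 61
00 → A2 → A4 → V4 → M7: 15+2+20+19 = 56
00 → A2 → A4 → M7 → V4: 15+2+5+19 = 41
00 → A2 → M7 → V4 → A4: 15+3+19+20 = 57
00 → A2 → M7 → A4 → V4: 15+3+5+20 = 43
00 → A4 → V4 → A2 → M7: 13+20+22+3 = 58
00 → A4 → V4 → M7 → A2: 13+20+19+3 = 55
… (10 more)
00 → A4 → A2 → M7 → V4: 13+2+3+19 = 37  ← best
The minimum is 37.
One shortest path: 00 → A4 → A2 → M7 → V4.

Shortest open route: 37.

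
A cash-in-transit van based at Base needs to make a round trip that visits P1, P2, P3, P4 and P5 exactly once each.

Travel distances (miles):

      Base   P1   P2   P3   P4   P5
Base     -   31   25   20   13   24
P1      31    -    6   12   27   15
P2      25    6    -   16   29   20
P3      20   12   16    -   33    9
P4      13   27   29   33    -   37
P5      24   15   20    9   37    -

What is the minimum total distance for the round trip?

With 5 stops there are 5!/2 = 60 distinct round trips (a route and its reverse cost the same).
Base - P1 - P2 - P3 - P4 - P5 - Base: 31+6+16+33+37+24 = 147
Base - P1 - P2 - P3 - P5 - P4 - Base: 31+6+16+9+37+13 = 112
Base - P1 - P2 - P4 - P3 - P5 - Base: 31+6+29+33+9+24 = 132
Base - P1 - P2 - P4 - P5 - P3 - Base: 31+6+29+37+9+20 = 132
Base - P1 - P2 - P5 - P3 - P4 - Base: 31+6+20+9+33+13 = 112
Base - P1 - P2 - P5 - P4 - P3 - Base: 31+6+20+37+33+20 = 147
Base - P1 - P3 - P2 - P4 - P5 - Base: 31+12+16+29+37+24 = 149
Base - P1 - P3 - P2 - P5 - P4 - Base: 31+12+16+20+37+13 = 129
Base - P1 - P3 - P4 - P2 - P5 - Base: 31+12+33+29+20+24 = 149
Base - P1 - P3 - P4 - P5 - P2 - Base: 31+12+33+37+20+25 = 158
Base - P1 - P3 - P5 - P2 - P4 - Base: 31+12+9+20+29+13 = 114
Base - P1 - P3 - P5 - P4 - P2 - Base: 31+12+9+37+29+25 = 143
Base - P1 - P4 - P2 - P3 - P5 - Base: 31+27+29+16+9+24 = 136
Base - P1 - P4 - P2 - P5 - P3 - Base: 31+27+29+20+9+20 = 136
… (46 more)
Base - P3 - P5 - P1 - P2 - P4 - Base: 20+9+15+6+29+13 = 92  ← best
The minimum is 92.
One optimal route: Base → P3 → P5 → P1 → P2 → P4 → Base (or its reverse).

Shortest round trip = 92 miles.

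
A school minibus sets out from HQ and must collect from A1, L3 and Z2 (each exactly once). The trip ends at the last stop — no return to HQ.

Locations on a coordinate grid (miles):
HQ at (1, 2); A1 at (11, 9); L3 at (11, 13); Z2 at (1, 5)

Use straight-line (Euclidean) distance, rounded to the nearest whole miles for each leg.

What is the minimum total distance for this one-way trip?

There are 3! = 6 possible orderings.
HQ→A1→L3→Z2: 12+4+13 = 29
HQ→A1→Z2→L3: 12+11+13 = 36
HQ→L3→A1→Z2: 15+4+11 = 30
HQ→L3→Z2→A1: 15+13+11 = 39
HQ→Z2→A1→L3: 3+11+4 = 18
HQ→Z2→L3→A1: 3+13+4 = 20
The minimum is 18.
One shortest path: HQ → Z2 → A1 → L3.

Shortest open route: 18 miles.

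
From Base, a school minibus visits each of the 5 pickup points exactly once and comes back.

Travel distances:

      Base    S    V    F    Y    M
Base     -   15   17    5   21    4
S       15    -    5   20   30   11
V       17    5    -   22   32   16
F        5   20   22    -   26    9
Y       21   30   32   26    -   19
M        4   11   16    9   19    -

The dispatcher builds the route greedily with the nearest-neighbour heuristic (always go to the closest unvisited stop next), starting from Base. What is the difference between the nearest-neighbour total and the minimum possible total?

From Base: M=4, F=5, S=15, V=17, Y=21 → choose M (4).
From M: F=9, S=11, V=16, Y=19 → choose F (9).
From F: S=20, V=22, Y=26 → choose S (20).
From S: V=5, Y=30 → choose V (5).
From V: Y=32 → choose Y (32).
NN route Base → M → F → S → V → Y → Base costs 91.
Optimal: Base → V → S → M → Y → F → Base costs 83 (by enumerating all 60 distinct tours).
Excess = 91 − 83 = 8.

8 longer than the optimal tour.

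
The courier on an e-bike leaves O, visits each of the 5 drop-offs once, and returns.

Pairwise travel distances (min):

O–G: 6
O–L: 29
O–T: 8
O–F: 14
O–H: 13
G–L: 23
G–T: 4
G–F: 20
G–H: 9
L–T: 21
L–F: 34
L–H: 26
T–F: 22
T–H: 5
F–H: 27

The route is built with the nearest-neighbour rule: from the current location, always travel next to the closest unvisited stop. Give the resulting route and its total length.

89 min along O → G → T → H → L → F → O.

O → [G:6 / T:8 / H:13 / F:14 / L:29] → G (6)
G → [T:4 / H:9 / F:20 / L:23] → T (4)
T → [H:5 / L:21 / F:22] → H (5)
H → [L:26 / F:27] → L (26)
L → [F:34] → F (34)
Return F→O: 14.
Total = 6 + 4 + 5 + 26 + 34 + 14 = 89.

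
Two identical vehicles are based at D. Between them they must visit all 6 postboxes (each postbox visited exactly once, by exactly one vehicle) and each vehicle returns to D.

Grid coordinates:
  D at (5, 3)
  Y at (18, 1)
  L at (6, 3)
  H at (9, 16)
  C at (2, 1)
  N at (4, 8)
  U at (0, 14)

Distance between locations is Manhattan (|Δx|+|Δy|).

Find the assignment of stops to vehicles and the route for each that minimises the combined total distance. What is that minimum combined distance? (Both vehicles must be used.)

74 — the smallest possible combined total.

Try each way of splitting the stops between the two vehicles (each non-empty) and, for each split, find the best tour for each vehicle:
  {Y} + {L, H, C, N, U}: 30 + 52 = 82
  {L} + {Y, H, C, N, U}: 2 + 72 = 74
  {Y, L} + {H, C, N, U}: 30 + 50 = 80
  {H} + {Y, L, C, N, U}: 34 + 62 = 96
  {Y, H} + {L, C, N, U}: 56 + 38 = 94
  {L, H} + {Y, C, N, U}: 34 + 62 = 96
  … (31 splits in total)
Best: vehicle 1 D → L → D = 2; vehicle 2 D → C → Y → H → U → N → D = 72; combined 74.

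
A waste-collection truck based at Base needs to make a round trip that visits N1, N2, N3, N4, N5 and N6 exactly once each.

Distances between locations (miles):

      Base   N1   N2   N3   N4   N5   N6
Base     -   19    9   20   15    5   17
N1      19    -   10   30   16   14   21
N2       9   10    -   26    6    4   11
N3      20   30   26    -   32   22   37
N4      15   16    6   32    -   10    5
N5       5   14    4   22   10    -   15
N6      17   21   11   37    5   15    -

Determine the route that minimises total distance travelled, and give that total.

Base → N1 → N2 → N3 → N4 → N5 → N6 → Base: 19+10+26+32+10+15+17 = 129
Base → N1 → N2 → N3 → N4 → N6 → N5 → Base: 19+10+26+32+5+15+5 = 112
Base → N1 → N2 → N3 → N5 → N4 → N6 → Base: 19+10+26+22+10+5+17 = 109
Base → N1 → N2 → N3 → N5 → N6 → N4 → Base: 19+10+26+22+15+5+15 = 112
Base → N1 → N2 → N3 → N6 → N4 → N5 → Base: 19+10+26+37+5+10+5 = 112
Base → N1 → N2 → N3 → N6 → N5 → N4 → Base: 19+10+26+37+15+10+15 = 132
Base → N1 → N2 → N4 → N3 → N5 → N6 → Base: 19+10+6+32+22+15+17 = 121
Base → N1 → N2 → N4 → N3 → N6 → N5 → Base: 19+10+6+32+37+15+5 = 124
… (352 more)
Base → N3 → N1 → N2 → N4 → N6 → N5 → Base: 20+30+10+6+5+15+5 = 91  ← best
The minimum is 91.
One optimal route: Base → N3 → N1 → N2 → N4 → N6 → N5 → Base (or its reverse).

Minimum total distance: 91 miles.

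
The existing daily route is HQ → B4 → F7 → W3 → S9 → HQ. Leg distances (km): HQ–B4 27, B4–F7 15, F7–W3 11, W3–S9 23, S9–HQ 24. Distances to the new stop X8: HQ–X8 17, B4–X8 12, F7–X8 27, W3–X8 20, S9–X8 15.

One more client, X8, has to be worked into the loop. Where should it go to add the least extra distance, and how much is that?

Insertion cost between consecutive stops i–j is d(i,X8) + d(X8,j) − d(i,j):
  between HQ and B4: 17 + 12 − 27 = 2
  between B4 and F7: 12 + 27 − 15 = 24
  between F7 and W3: 27 + 20 − 11 = 36
  between W3 and S9: 20 + 15 − 23 = 12
  between S9 and HQ: 15 + 17 − 24 = 8
Cheapest insertion is between HQ and B4, adding 2.
New total = 100 + 2 = 102.

Adding 2 km by placing X8 on the HQ–B4 leg.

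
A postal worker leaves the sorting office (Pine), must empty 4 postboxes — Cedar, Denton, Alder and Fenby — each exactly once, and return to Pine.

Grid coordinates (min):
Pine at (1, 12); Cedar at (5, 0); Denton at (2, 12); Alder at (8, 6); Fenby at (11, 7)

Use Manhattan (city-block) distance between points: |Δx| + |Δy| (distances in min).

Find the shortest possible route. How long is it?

Minimum total distance: 44 min.

Pine-Cedar-Denton-Alder-Fenby-Pine: 16+15+12+4+15 = 62
Pine-Cedar-Denton-Fenby-Alder-Pine: 16+15+14+4+13 = 62
Pine-Cedar-Alder-Denton-Fenby-Pine: 16+9+12+14+15 = 66
Pine-Cedar-Alder-Fenby-Denton-Pine: 16+9+4+14+1 = 44
Pine-Cedar-Fenby-Denton-Alder-Pine: 16+13+14+12+13 = 68
Pine-Cedar-Fenby-Alder-Denton-Pine: 16+13+4+12+1 = 46
Pine-Denton-Cedar-Alder-Fenby-Pine: 1+15+9+4+15 = 44
Pine-Denton-Cedar-Fenby-Alder-Pine: 1+15+13+4+13 = 46
Pine-Denton-Alder-Cedar-Fenby-Pine: 1+12+9+13+15 = 50
Pine-Denton-Fenby-Cedar-Alder-Pine: 1+14+13+9+13 = 50
Pine-Alder-Cedar-Denton-Fenby-Pine: 13+9+15+14+15 = 66
Pine-Alder-Denton-Cedar-Fenby-Pine: 13+12+15+13+15 = 68
The minimum is 44.
One optimal route: Pine → Cedar → Alder → Fenby → Denton → Pine (or its reverse).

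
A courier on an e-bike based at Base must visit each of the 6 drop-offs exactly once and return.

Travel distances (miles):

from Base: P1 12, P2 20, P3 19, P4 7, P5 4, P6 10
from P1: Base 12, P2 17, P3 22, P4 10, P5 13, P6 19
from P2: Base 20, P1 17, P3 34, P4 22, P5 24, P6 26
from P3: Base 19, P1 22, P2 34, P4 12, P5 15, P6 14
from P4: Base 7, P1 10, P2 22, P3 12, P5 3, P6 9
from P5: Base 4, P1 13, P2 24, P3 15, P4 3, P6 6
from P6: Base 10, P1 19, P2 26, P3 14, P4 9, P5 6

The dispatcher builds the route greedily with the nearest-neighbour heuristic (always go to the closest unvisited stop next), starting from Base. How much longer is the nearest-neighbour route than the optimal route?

6 miles longer than the optimal tour.

From Base: P5=4, P4=7, P6=10, P1=12, P3=19, P2=20 → choose P5 (4).
From P5: P4=3, P6=6, P1=13, P3=15, P2=24 → choose P4 (3).
From P4: P6=9, P1=10, P3=12, P2=22 → choose P6 (9).
From P6: P3=14, P1=19, P2=26 → choose P3 (14).
From P3: P1=22, P2=34 → choose P1 (22).
From P1: P2=17 → choose P2 (17).
NN route Base → P5 → P4 → P6 → P3 → P1 → P2 → Base costs 89.
Optimal: Base → P2 → P1 → P4 → P3 → P6 → P5 → Base costs 83 (by enumerating all 360 distinct tours).
Excess = 89 − 83 = 6.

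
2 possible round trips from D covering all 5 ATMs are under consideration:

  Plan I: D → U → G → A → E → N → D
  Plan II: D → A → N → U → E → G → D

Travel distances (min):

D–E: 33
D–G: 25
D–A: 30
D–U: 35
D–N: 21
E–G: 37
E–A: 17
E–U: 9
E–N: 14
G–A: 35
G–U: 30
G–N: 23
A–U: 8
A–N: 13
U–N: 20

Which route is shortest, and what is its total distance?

Plan I: 35 + 30 + 35 + 17 + 14 + 21 = 152
Plan II: 30 + 13 + 20 + 9 + 37 + 25 = 134

Shortest is Plan II, total 134 min.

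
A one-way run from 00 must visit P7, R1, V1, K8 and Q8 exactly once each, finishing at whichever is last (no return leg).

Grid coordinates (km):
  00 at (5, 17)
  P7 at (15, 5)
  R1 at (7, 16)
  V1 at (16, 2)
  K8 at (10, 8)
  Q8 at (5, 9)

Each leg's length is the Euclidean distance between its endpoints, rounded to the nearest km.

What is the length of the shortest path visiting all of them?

Minimum one-way distance = 23 km.

There are 5! = 120 possible orderings.
00 - P7 - R1 - V1 - K8 - Q8: 16+14+17+8+5 = 60
00 - P7 - R1 - V1 - Q8 - K8: 16+14+17+13+5 = 65
00 - P7 - R1 - K8 - V1 - Q8: 16+14+9+8+13 = 60
00 - P7 - R1 - K8 - Q8 - V1: 16+14+9+5+13 = 57
00 - P7 - R1 - Q8 - V1 - K8: 16+14+7+13+8 = 58
00 - P7 - R1 - Q8 - K8 - V1: 16+14+7+5+8 = 50
00 - P7 - V1 - R1 - K8 - Q8: 16+3+17+9+5 = 50
00 - P7 - V1 - R1 - Q8 - K8: 16+3+17+7+5 = 48
00 - P7 - V1 - K8 - R1 - Q8: 16+3+8+9+7 = 43
00 - P7 - V1 - K8 - Q8 - R1: 16+3+8+5+7 = 39
00 - P7 - V1 - Q8 - R1 - K8: 16+3+13+7+9 = 48
00 - P7 - V1 - Q8 - K8 - R1: 16+3+13+5+9 = 46
00 - P7 - K8 - R1 - V1 - Q8: 16+6+9+17+13 = 61
00 - P7 - K8 - R1 - Q8 - V1: 16+6+9+7+13 = 51
… (106 more)
00 - R1 - Q8 - K8 - P7 - V1: 2+7+5+6+3 = 23  ← best
The minimum is 23.
One shortest path: 00 → R1 → Q8 → K8 → P7 → V1.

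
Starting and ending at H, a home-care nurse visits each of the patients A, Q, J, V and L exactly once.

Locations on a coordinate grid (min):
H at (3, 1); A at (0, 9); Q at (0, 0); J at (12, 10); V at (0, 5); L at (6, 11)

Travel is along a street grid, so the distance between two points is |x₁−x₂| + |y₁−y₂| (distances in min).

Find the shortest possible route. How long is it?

H - A - Q - J - V - L - H: 11+9+22+17+12+13 = 84
H - A - Q - J - L - V - H: 11+9+22+7+12+7 = 68
H - A - Q - V - J - L - H: 11+9+5+17+7+13 = 62
H - A - Q - V - L - J - H: 11+9+5+12+7+18 = 62
H - A - Q - L - J - V - H: 11+9+17+7+17+7 = 68
H - A - Q - L - V - J - H: 11+9+17+12+17+18 = 84
H - A - J - Q - V - L - H: 11+13+22+5+12+13 = 76
H - A - J - Q - L - V - H: 11+13+22+17+12+7 = 82
H - A - J - V - Q - L - H: 11+13+17+5+17+13 = 76
H - A - J - V - L - Q - H: 11+13+17+12+17+4 = 74
H - A - J - L - Q - V - H: 11+13+7+17+5+7 = 60
H - A - J - L - V - Q - H: 11+13+7+12+5+4 = 52
H - A - V - Q - J - L - H: 11+4+5+22+7+13 = 62
H - A - V - Q - L - J - H: 11+4+5+17+7+18 = 62
… (46 more)
H - Q - V - A - J - L - H: 4+5+4+13+7+13 = 46  ← best
The minimum is 46.
One optimal route: H → Q → V → A → J → L → H (or its reverse).

Shortest round trip = 46 min.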